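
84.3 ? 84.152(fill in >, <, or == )>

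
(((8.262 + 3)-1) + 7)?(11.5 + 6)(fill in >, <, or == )<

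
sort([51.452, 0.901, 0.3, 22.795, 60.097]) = [0.3, 0.901, 22.795, 51.452, 60.097]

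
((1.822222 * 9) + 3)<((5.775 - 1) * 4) False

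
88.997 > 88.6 True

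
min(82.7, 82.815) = 82.7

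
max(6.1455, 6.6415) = 6.6415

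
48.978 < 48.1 False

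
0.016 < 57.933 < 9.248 False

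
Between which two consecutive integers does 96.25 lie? 96 and 97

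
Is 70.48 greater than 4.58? Yes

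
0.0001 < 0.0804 True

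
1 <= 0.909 False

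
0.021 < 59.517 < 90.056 True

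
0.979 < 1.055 True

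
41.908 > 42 False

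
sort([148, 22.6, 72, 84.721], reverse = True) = [148, 84.721, 72, 22.6]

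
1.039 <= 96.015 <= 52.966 False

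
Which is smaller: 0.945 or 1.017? 0.945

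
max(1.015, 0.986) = 1.015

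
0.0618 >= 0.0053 True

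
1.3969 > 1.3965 True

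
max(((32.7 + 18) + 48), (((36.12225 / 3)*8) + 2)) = 98.7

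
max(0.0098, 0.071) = 0.071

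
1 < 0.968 False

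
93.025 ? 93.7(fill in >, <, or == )<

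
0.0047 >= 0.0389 False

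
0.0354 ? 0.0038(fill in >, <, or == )>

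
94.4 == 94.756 False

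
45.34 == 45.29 False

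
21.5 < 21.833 True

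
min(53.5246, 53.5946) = 53.5246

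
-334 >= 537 False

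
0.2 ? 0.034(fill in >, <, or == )>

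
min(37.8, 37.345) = 37.345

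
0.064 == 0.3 False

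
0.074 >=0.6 False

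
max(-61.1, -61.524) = -61.1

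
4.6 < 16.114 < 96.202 True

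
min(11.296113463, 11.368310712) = 11.296113463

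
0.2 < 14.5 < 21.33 True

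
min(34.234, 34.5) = 34.234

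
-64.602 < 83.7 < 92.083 True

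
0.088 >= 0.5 False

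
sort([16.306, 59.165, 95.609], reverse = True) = [95.609, 59.165, 16.306]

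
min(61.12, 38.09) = 38.09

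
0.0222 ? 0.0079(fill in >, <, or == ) >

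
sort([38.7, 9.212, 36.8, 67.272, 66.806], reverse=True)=[67.272, 66.806, 38.7, 36.8, 9.212]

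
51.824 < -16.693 False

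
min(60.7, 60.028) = 60.028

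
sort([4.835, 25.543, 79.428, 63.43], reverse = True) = [79.428, 63.43, 25.543, 4.835]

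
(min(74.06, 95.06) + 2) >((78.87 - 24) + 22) False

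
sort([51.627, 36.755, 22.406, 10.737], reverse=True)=[51.627, 36.755, 22.406, 10.737]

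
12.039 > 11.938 True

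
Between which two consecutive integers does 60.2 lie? 60 and 61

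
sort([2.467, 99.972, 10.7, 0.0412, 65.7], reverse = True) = [99.972, 65.7, 10.7, 2.467, 0.0412]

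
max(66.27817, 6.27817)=66.27817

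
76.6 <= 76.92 True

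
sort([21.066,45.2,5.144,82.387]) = [5.144,21.066,45.2,82.387]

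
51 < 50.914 False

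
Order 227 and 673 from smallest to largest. 227, 673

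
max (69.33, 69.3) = 69.33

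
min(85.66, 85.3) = 85.3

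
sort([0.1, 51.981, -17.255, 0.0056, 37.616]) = [-17.255, 0.0056, 0.1, 37.616, 51.981]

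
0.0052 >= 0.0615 False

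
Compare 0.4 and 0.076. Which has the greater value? 0.4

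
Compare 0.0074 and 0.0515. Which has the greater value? 0.0515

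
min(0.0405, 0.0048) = 0.0048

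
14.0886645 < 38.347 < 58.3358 True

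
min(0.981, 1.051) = 0.981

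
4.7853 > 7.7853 False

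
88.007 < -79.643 False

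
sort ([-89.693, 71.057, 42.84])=[-89.693, 42.84, 71.057]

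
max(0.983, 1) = 1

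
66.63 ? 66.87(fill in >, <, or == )<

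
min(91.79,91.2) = 91.2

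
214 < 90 False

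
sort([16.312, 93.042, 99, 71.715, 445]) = [16.312, 71.715, 93.042, 99, 445]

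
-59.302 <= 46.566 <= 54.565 True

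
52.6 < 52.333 False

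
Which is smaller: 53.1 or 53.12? 53.1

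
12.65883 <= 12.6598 True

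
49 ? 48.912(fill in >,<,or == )>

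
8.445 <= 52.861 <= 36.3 False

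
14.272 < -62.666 False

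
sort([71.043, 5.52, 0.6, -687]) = [-687, 0.6, 5.52, 71.043]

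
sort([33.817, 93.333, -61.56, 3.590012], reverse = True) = [93.333, 33.817, 3.590012, -61.56]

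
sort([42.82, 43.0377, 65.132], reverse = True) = [65.132, 43.0377, 42.82]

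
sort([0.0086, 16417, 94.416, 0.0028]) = [0.0028, 0.0086, 94.416, 16417]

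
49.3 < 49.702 True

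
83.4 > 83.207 True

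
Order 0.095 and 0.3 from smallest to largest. 0.095, 0.3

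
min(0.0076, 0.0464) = 0.0076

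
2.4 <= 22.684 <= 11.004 False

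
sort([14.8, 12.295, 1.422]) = [1.422, 12.295, 14.8]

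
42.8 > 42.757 True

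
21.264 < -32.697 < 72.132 False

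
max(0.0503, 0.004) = 0.0503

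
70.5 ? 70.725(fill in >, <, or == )<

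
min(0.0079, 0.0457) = 0.0079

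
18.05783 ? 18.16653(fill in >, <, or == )<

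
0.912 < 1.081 True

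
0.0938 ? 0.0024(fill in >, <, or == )>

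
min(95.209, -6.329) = -6.329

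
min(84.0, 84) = 84.0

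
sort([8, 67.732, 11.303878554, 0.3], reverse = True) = [67.732, 11.303878554, 8, 0.3]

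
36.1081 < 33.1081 False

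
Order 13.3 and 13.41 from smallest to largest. 13.3, 13.41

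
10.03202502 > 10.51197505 False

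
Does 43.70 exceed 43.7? No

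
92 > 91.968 True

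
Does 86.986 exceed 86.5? Yes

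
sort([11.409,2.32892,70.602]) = [2.32892,11.409,70.602]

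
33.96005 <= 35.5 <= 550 True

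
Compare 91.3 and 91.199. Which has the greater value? 91.3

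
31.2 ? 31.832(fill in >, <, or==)<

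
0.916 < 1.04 True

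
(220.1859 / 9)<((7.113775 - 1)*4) False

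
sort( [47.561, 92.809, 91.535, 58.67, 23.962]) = [23.962, 47.561, 58.67, 91.535, 92.809]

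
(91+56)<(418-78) True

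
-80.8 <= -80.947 False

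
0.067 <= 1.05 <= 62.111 True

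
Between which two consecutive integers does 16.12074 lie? 16 and 17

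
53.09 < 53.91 True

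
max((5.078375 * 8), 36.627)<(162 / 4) False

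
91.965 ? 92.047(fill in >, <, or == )<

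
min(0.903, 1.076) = 0.903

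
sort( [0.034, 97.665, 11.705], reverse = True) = [97.665, 11.705, 0.034]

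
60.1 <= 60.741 True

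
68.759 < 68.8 True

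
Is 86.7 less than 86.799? Yes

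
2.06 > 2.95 False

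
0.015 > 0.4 False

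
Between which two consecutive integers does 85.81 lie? 85 and 86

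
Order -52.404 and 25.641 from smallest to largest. -52.404,25.641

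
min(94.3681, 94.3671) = 94.3671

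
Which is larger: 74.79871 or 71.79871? 74.79871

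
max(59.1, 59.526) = 59.526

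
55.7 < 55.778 True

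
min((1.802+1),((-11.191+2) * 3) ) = -27.573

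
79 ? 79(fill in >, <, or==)==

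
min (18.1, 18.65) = 18.1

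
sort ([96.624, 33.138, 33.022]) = [33.022, 33.138, 96.624]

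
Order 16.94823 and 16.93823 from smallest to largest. 16.93823, 16.94823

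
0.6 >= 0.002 True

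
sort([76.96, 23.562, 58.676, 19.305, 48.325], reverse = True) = [76.96, 58.676, 48.325, 23.562, 19.305]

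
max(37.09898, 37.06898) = 37.09898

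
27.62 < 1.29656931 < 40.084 False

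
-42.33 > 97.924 False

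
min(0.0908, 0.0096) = 0.0096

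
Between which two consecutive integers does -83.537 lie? -84 and -83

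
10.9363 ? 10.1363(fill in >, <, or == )>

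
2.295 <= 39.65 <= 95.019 True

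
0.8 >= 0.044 True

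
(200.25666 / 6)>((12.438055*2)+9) False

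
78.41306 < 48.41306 False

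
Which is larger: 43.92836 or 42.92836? 43.92836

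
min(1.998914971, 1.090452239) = 1.090452239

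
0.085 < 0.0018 False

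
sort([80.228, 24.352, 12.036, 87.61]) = [12.036, 24.352, 80.228, 87.61]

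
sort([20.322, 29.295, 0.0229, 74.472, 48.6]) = [0.0229, 20.322, 29.295, 48.6, 74.472]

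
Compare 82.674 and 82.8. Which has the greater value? 82.8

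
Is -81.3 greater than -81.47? Yes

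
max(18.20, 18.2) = 18.2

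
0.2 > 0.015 True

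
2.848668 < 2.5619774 False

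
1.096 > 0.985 True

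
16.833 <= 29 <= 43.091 True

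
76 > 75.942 True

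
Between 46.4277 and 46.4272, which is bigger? 46.4277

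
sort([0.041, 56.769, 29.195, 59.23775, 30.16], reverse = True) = [59.23775, 56.769, 30.16, 29.195, 0.041]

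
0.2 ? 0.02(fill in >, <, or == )>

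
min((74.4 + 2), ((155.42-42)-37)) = 76.4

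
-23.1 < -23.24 False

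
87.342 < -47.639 False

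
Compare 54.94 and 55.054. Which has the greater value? 55.054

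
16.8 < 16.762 False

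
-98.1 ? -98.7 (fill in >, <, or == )>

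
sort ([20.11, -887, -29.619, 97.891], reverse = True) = [97.891, 20.11, -29.619, -887]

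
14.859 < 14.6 False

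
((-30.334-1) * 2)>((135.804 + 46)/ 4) False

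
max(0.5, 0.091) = 0.5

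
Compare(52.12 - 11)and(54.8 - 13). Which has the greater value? (54.8 - 13)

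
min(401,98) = 98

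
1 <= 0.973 False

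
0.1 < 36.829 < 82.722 True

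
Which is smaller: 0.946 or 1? 0.946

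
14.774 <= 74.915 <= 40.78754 False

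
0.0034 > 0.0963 False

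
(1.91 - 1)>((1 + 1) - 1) False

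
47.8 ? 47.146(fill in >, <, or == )>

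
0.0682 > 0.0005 True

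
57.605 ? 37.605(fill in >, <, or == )>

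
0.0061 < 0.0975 True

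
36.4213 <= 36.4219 True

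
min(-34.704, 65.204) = -34.704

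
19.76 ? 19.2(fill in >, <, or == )>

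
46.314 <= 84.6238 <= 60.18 False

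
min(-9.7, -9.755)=-9.755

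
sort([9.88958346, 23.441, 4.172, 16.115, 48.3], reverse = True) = [48.3, 23.441, 16.115, 9.88958346, 4.172]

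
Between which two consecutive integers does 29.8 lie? 29 and 30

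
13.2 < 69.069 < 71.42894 True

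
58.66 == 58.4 False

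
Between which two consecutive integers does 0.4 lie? 0 and 1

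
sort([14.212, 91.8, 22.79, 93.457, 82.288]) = [14.212, 22.79, 82.288, 91.8, 93.457]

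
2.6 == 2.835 False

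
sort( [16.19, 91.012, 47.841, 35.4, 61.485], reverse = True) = [91.012, 61.485, 47.841, 35.4, 16.19]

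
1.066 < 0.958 False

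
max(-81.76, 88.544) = 88.544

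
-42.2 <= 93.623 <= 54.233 False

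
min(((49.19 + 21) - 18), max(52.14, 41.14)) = 52.14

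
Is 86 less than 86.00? No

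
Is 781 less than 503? No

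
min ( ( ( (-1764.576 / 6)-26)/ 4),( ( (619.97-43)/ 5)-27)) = -80.024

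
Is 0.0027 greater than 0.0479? No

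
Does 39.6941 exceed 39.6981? No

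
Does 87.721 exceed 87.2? Yes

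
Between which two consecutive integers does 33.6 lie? 33 and 34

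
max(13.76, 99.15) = 99.15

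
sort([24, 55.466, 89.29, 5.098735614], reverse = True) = [89.29, 55.466, 24, 5.098735614]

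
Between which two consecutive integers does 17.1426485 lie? 17 and 18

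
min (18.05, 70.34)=18.05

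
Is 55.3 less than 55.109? No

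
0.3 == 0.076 False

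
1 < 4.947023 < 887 True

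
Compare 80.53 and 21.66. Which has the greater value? 80.53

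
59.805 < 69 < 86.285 True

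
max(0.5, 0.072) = 0.5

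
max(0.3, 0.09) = 0.3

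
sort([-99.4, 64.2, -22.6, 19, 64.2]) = [-99.4, -22.6, 19, 64.2, 64.2]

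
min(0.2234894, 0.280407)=0.2234894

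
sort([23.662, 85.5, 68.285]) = [23.662, 68.285, 85.5]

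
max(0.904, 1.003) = 1.003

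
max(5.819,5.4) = 5.819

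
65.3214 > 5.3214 True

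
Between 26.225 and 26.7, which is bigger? 26.7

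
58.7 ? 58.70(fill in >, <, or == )==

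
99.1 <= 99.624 True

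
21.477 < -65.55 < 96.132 False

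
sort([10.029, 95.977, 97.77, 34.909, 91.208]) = [10.029, 34.909, 91.208, 95.977, 97.77]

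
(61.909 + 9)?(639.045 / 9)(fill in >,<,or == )<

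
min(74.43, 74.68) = 74.43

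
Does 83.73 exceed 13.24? Yes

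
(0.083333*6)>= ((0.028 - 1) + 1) True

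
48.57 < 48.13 False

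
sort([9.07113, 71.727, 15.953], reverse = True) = [71.727, 15.953, 9.07113]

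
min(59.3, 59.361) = 59.3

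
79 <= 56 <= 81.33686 False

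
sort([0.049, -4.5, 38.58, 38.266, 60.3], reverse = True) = [60.3, 38.58, 38.266, 0.049, -4.5]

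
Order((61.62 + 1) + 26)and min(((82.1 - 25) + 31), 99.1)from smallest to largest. min(((82.1 - 25) + 31), 99.1), ((61.62 + 1) + 26)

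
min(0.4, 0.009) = 0.009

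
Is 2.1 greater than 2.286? No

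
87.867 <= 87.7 False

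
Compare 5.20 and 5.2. They are equal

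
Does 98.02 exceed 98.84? No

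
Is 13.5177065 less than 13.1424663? No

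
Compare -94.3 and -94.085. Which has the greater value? -94.085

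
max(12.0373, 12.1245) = 12.1245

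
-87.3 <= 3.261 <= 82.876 True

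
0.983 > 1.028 False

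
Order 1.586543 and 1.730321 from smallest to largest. 1.586543, 1.730321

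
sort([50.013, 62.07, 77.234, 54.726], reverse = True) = [77.234, 62.07, 54.726, 50.013]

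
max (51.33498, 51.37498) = 51.37498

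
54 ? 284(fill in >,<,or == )<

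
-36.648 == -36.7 False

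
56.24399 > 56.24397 True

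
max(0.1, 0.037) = 0.1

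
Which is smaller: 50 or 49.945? 49.945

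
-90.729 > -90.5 False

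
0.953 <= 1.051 True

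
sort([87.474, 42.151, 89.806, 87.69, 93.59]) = [42.151, 87.474, 87.69, 89.806, 93.59]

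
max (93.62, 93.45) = 93.62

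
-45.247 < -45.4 False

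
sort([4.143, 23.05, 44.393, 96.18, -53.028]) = [-53.028, 4.143, 23.05, 44.393, 96.18]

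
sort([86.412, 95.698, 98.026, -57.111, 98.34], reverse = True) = [98.34, 98.026, 95.698, 86.412, -57.111]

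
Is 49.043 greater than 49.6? No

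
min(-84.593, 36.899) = -84.593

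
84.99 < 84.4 False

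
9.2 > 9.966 False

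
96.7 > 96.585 True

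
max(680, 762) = 762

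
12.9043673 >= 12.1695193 True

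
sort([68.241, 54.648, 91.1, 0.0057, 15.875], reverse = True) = [91.1, 68.241, 54.648, 15.875, 0.0057]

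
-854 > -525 False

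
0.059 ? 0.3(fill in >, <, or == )<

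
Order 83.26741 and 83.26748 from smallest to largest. 83.26741, 83.26748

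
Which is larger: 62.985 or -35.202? 62.985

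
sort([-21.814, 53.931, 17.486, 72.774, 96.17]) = [-21.814, 17.486, 53.931, 72.774, 96.17]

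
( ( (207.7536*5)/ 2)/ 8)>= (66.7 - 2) True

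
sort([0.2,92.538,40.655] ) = [0.2,40.655,92.538]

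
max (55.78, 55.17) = 55.78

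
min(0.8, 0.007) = 0.007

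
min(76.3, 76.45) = 76.3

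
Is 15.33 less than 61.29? Yes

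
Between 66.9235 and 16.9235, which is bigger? 66.9235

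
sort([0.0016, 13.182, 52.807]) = [0.0016, 13.182, 52.807]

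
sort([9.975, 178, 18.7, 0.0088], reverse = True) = [178, 18.7, 9.975, 0.0088]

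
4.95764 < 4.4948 False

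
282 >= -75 True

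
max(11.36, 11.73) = 11.73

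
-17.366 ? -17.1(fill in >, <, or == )<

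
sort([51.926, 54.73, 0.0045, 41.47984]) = [0.0045, 41.47984, 51.926, 54.73]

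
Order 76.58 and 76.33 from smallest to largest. 76.33, 76.58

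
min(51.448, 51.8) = 51.448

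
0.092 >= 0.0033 True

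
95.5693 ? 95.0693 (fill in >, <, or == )>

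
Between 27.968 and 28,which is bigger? 28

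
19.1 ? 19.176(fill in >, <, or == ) <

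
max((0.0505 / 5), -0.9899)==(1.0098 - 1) False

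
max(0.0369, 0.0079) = 0.0369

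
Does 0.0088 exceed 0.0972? No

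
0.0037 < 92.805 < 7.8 False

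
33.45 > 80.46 False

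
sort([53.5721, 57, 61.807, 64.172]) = [53.5721, 57, 61.807, 64.172]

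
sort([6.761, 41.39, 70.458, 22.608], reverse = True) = [70.458, 41.39, 22.608, 6.761]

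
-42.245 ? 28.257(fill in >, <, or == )<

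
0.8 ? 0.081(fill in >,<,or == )>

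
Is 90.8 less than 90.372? No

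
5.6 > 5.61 False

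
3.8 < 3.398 False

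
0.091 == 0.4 False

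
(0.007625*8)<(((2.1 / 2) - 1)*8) True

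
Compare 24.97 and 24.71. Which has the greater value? 24.97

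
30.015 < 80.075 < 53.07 False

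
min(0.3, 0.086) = 0.086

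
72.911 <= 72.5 False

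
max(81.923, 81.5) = 81.923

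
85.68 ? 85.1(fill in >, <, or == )>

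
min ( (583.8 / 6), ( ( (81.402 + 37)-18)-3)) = 97.3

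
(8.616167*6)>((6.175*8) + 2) True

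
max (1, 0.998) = 1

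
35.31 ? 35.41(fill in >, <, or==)<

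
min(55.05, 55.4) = 55.05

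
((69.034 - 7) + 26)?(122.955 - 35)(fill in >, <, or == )>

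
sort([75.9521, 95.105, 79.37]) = [75.9521, 79.37, 95.105]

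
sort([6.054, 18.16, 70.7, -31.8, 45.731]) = [-31.8, 6.054, 18.16, 45.731, 70.7]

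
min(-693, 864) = -693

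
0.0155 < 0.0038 False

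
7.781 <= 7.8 True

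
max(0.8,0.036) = 0.8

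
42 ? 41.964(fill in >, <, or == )>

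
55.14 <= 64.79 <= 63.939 False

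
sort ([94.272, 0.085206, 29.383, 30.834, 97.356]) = [0.085206, 29.383, 30.834, 94.272, 97.356]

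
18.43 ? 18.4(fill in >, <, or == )>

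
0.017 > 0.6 False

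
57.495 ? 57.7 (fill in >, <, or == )<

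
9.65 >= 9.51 True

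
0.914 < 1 True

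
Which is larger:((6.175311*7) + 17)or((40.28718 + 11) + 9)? ((40.28718 + 11) + 9)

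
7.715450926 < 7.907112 True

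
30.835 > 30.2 True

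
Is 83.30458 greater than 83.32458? No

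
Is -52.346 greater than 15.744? No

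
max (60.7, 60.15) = 60.7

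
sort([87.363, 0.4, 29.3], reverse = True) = [87.363, 29.3, 0.4]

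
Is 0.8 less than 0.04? No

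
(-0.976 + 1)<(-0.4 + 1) True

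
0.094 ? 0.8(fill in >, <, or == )<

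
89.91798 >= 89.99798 False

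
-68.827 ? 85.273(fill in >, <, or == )<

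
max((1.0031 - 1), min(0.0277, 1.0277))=0.0277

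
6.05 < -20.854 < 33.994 False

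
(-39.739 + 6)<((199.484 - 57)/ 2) True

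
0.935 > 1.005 False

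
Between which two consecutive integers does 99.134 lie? 99 and 100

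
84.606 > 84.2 True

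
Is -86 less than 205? Yes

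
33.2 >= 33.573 False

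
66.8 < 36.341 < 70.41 False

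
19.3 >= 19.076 True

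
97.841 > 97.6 True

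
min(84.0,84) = 84.0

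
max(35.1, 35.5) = 35.5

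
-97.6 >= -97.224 False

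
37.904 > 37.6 True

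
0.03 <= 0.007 False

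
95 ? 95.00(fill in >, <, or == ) ==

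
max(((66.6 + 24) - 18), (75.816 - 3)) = 72.816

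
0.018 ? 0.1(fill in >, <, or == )<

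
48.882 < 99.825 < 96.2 False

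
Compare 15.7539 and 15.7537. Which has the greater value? 15.7539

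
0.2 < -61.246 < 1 False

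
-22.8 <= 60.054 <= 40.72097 False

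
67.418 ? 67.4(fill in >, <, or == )>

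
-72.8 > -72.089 False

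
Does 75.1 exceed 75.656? No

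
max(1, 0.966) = 1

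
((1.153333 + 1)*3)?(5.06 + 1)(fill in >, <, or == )>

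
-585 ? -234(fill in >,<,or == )<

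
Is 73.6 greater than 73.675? No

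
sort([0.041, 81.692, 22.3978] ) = [0.041, 22.3978, 81.692]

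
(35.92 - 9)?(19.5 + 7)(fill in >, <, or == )>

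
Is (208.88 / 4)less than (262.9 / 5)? Yes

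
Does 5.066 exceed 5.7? No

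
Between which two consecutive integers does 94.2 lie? 94 and 95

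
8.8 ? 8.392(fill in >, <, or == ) >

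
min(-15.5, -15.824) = -15.824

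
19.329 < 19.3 False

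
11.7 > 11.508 True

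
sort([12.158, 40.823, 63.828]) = [12.158, 40.823, 63.828]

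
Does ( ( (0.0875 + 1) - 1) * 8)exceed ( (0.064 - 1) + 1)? Yes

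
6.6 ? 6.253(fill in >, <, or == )>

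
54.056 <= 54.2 True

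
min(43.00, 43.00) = 43.00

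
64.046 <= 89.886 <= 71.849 False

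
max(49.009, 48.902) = 49.009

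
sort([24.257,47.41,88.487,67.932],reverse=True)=[88.487,67.932,47.41,24.257]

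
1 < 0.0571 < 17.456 False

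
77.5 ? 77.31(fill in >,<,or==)>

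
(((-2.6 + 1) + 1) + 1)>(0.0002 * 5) True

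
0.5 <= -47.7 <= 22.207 False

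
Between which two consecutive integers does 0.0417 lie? 0 and 1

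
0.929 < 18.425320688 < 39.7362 True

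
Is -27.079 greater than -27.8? Yes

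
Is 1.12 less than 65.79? Yes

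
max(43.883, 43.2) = 43.883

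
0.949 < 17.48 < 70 True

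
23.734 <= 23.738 True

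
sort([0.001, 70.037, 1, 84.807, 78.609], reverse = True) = [84.807, 78.609, 70.037, 1, 0.001]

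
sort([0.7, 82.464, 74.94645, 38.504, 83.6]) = [0.7, 38.504, 74.94645, 82.464, 83.6]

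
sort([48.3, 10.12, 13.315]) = [10.12, 13.315, 48.3]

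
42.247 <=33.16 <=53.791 False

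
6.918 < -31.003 False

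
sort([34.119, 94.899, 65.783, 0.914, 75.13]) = [0.914, 34.119, 65.783, 75.13, 94.899]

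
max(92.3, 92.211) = 92.3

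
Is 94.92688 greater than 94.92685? Yes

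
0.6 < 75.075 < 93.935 True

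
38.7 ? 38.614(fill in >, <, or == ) >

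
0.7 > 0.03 True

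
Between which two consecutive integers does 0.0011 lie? 0 and 1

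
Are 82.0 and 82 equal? Yes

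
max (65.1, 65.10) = 65.10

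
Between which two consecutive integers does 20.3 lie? 20 and 21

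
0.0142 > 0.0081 True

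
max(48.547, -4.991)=48.547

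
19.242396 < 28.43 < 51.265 True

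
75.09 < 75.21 True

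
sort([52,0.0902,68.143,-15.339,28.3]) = [-15.339,0.0902,28.3,52,68.143]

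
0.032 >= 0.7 False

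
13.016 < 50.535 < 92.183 True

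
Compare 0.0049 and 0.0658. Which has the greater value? 0.0658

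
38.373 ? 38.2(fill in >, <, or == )>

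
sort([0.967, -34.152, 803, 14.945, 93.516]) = [-34.152, 0.967, 14.945, 93.516, 803]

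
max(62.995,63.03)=63.03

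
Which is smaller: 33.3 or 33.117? 33.117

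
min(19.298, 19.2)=19.2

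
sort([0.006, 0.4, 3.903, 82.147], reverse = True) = [82.147, 3.903, 0.4, 0.006]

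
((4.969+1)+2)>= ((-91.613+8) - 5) True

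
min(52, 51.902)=51.902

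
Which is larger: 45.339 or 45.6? 45.6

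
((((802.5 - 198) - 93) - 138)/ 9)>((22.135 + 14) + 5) True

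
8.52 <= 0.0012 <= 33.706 False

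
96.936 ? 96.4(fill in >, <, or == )>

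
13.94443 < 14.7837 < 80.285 True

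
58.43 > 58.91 False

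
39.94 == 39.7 False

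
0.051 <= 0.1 True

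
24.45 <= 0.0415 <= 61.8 False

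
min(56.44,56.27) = 56.27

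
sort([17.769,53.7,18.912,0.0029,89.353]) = [0.0029,17.769,18.912,53.7,89.353]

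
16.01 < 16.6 True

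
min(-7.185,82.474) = -7.185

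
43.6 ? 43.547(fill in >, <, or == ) >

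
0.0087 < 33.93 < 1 False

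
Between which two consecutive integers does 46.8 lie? 46 and 47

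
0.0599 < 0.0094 False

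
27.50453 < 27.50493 True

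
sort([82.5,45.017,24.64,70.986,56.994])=[24.64,45.017,56.994,70.986,82.5]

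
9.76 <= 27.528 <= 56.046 True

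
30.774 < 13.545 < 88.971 False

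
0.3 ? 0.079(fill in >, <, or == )>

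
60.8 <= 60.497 False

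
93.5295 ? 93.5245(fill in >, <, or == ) >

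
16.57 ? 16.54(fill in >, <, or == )>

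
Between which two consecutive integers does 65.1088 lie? 65 and 66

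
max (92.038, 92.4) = 92.4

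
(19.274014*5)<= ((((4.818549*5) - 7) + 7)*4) True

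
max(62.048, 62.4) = 62.4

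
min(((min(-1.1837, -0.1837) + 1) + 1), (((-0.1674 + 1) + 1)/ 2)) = 0.8163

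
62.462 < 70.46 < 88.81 True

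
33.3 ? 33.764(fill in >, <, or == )<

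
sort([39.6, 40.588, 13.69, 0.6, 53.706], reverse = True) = [53.706, 40.588, 39.6, 13.69, 0.6]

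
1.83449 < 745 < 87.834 False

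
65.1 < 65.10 False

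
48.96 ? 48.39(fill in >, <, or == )>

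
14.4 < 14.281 False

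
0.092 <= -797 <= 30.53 False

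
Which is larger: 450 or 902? 902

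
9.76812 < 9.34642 False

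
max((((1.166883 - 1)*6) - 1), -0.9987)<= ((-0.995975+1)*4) True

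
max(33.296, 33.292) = 33.296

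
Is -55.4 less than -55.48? No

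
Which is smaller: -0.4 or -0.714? -0.714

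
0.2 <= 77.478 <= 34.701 False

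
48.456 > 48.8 False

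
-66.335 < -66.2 True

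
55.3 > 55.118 True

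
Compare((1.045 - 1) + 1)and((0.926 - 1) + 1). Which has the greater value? ((1.045 - 1) + 1)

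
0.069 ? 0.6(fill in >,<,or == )<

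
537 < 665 True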